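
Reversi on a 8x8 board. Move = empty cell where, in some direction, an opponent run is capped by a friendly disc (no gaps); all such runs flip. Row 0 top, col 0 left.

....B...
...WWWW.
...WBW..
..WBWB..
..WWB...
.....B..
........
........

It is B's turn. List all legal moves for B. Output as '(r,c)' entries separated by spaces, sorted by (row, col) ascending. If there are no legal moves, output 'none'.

Answer: (0,2) (0,3) (0,5) (0,6) (2,2) (2,6) (3,1) (4,1) (5,1) (5,3)

Derivation:
(0,2): flips 1 -> legal
(0,3): flips 2 -> legal
(0,5): flips 2 -> legal
(0,6): flips 1 -> legal
(0,7): no bracket -> illegal
(1,2): no bracket -> illegal
(1,7): no bracket -> illegal
(2,1): no bracket -> illegal
(2,2): flips 2 -> legal
(2,6): flips 2 -> legal
(2,7): no bracket -> illegal
(3,1): flips 1 -> legal
(3,6): no bracket -> illegal
(4,1): flips 2 -> legal
(4,5): no bracket -> illegal
(5,1): flips 1 -> legal
(5,2): no bracket -> illegal
(5,3): flips 1 -> legal
(5,4): no bracket -> illegal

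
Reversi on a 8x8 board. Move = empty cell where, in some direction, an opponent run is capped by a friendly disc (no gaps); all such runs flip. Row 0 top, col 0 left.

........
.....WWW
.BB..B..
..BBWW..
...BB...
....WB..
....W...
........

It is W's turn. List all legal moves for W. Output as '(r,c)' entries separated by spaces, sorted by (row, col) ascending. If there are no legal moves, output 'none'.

(1,0): flips 3 -> legal
(1,1): no bracket -> illegal
(1,2): no bracket -> illegal
(1,3): no bracket -> illegal
(1,4): no bracket -> illegal
(2,0): no bracket -> illegal
(2,3): no bracket -> illegal
(2,4): no bracket -> illegal
(2,6): no bracket -> illegal
(3,0): no bracket -> illegal
(3,1): flips 2 -> legal
(3,6): no bracket -> illegal
(4,1): no bracket -> illegal
(4,2): no bracket -> illegal
(4,5): no bracket -> illegal
(4,6): flips 1 -> legal
(5,2): flips 1 -> legal
(5,3): flips 1 -> legal
(5,6): flips 1 -> legal
(6,5): no bracket -> illegal
(6,6): no bracket -> illegal

Answer: (1,0) (3,1) (4,6) (5,2) (5,3) (5,6)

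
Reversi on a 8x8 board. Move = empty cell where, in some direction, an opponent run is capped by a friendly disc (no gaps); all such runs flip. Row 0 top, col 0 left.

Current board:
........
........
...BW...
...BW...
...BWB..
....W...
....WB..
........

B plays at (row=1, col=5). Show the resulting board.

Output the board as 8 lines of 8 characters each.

Answer: ........
.....B..
...BB...
...BW...
...BWB..
....W...
....WB..
........

Derivation:
Place B at (1,5); scan 8 dirs for brackets.
Dir NW: first cell '.' (not opp) -> no flip
Dir N: first cell '.' (not opp) -> no flip
Dir NE: first cell '.' (not opp) -> no flip
Dir W: first cell '.' (not opp) -> no flip
Dir E: first cell '.' (not opp) -> no flip
Dir SW: opp run (2,4) capped by B -> flip
Dir S: first cell '.' (not opp) -> no flip
Dir SE: first cell '.' (not opp) -> no flip
All flips: (2,4)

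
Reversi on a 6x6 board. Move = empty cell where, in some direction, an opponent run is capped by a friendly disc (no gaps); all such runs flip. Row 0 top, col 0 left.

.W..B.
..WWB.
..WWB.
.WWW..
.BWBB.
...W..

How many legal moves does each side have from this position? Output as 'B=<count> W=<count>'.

-- B to move --
(0,0): no bracket -> illegal
(0,2): flips 1 -> legal
(0,3): flips 3 -> legal
(1,0): no bracket -> illegal
(1,1): flips 4 -> legal
(2,0): no bracket -> illegal
(2,1): flips 4 -> legal
(3,0): no bracket -> illegal
(3,4): no bracket -> illegal
(4,0): flips 3 -> legal
(5,1): flips 2 -> legal
(5,2): no bracket -> illegal
(5,4): no bracket -> illegal
B mobility = 6
-- W to move --
(0,3): no bracket -> illegal
(0,5): flips 1 -> legal
(1,5): flips 2 -> legal
(2,5): flips 1 -> legal
(3,0): no bracket -> illegal
(3,4): no bracket -> illegal
(3,5): flips 2 -> legal
(4,0): flips 1 -> legal
(4,5): flips 2 -> legal
(5,0): flips 1 -> legal
(5,1): flips 1 -> legal
(5,2): no bracket -> illegal
(5,4): flips 1 -> legal
(5,5): flips 1 -> legal
W mobility = 10

Answer: B=6 W=10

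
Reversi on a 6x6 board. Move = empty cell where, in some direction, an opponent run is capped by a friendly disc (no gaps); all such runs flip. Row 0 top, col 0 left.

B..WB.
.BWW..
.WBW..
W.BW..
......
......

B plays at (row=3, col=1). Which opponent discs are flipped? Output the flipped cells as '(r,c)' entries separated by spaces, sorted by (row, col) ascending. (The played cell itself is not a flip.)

Answer: (2,1)

Derivation:
Dir NW: first cell '.' (not opp) -> no flip
Dir N: opp run (2,1) capped by B -> flip
Dir NE: first cell 'B' (not opp) -> no flip
Dir W: opp run (3,0), next=edge -> no flip
Dir E: first cell 'B' (not opp) -> no flip
Dir SW: first cell '.' (not opp) -> no flip
Dir S: first cell '.' (not opp) -> no flip
Dir SE: first cell '.' (not opp) -> no flip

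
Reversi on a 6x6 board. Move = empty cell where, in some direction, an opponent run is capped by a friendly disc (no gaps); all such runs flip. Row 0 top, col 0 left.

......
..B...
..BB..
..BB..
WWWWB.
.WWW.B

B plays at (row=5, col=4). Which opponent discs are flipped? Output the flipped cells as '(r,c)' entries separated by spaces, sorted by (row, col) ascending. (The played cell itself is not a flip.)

Dir NW: opp run (4,3) capped by B -> flip
Dir N: first cell 'B' (not opp) -> no flip
Dir NE: first cell '.' (not opp) -> no flip
Dir W: opp run (5,3) (5,2) (5,1), next='.' -> no flip
Dir E: first cell 'B' (not opp) -> no flip
Dir SW: edge -> no flip
Dir S: edge -> no flip
Dir SE: edge -> no flip

Answer: (4,3)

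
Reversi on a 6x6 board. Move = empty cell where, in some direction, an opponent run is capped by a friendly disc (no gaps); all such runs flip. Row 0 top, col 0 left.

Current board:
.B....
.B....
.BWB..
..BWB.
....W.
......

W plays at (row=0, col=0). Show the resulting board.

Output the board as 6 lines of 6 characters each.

Place W at (0,0); scan 8 dirs for brackets.
Dir NW: edge -> no flip
Dir N: edge -> no flip
Dir NE: edge -> no flip
Dir W: edge -> no flip
Dir E: opp run (0,1), next='.' -> no flip
Dir SW: edge -> no flip
Dir S: first cell '.' (not opp) -> no flip
Dir SE: opp run (1,1) capped by W -> flip
All flips: (1,1)

Answer: WB....
.W....
.BWB..
..BWB.
....W.
......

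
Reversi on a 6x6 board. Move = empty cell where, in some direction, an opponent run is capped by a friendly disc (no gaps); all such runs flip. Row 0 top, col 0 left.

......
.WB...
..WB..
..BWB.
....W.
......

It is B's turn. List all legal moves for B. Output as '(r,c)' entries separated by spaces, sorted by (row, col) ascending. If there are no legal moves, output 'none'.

Answer: (1,0) (2,1) (4,3) (5,4)

Derivation:
(0,0): no bracket -> illegal
(0,1): no bracket -> illegal
(0,2): no bracket -> illegal
(1,0): flips 1 -> legal
(1,3): no bracket -> illegal
(2,0): no bracket -> illegal
(2,1): flips 1 -> legal
(2,4): no bracket -> illegal
(3,1): no bracket -> illegal
(3,5): no bracket -> illegal
(4,2): no bracket -> illegal
(4,3): flips 1 -> legal
(4,5): no bracket -> illegal
(5,3): no bracket -> illegal
(5,4): flips 1 -> legal
(5,5): no bracket -> illegal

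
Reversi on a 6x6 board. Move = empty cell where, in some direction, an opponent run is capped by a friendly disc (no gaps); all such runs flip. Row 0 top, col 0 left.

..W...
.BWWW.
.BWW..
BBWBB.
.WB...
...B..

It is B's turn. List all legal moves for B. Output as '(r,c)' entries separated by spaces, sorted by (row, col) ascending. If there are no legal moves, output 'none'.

(0,1): flips 2 -> legal
(0,3): flips 3 -> legal
(0,4): flips 2 -> legal
(0,5): no bracket -> illegal
(1,5): flips 3 -> legal
(2,4): flips 2 -> legal
(2,5): no bracket -> illegal
(4,0): flips 1 -> legal
(4,3): flips 1 -> legal
(5,0): no bracket -> illegal
(5,1): flips 1 -> legal
(5,2): flips 1 -> legal

Answer: (0,1) (0,3) (0,4) (1,5) (2,4) (4,0) (4,3) (5,1) (5,2)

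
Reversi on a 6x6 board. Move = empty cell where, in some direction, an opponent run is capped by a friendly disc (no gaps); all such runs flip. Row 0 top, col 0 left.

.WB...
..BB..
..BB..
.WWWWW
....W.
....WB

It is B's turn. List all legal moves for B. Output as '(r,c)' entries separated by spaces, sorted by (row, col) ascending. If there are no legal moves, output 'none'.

(0,0): flips 1 -> legal
(1,0): no bracket -> illegal
(1,1): no bracket -> illegal
(2,0): no bracket -> illegal
(2,1): no bracket -> illegal
(2,4): no bracket -> illegal
(2,5): no bracket -> illegal
(3,0): no bracket -> illegal
(4,0): flips 1 -> legal
(4,1): flips 1 -> legal
(4,2): flips 1 -> legal
(4,3): flips 1 -> legal
(4,5): flips 1 -> legal
(5,3): flips 1 -> legal

Answer: (0,0) (4,0) (4,1) (4,2) (4,3) (4,5) (5,3)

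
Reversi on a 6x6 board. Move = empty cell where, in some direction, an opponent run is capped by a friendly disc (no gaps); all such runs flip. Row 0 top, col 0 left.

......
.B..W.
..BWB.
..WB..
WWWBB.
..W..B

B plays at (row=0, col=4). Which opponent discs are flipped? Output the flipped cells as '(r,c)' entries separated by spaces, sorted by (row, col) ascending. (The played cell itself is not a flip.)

Dir NW: edge -> no flip
Dir N: edge -> no flip
Dir NE: edge -> no flip
Dir W: first cell '.' (not opp) -> no flip
Dir E: first cell '.' (not opp) -> no flip
Dir SW: first cell '.' (not opp) -> no flip
Dir S: opp run (1,4) capped by B -> flip
Dir SE: first cell '.' (not opp) -> no flip

Answer: (1,4)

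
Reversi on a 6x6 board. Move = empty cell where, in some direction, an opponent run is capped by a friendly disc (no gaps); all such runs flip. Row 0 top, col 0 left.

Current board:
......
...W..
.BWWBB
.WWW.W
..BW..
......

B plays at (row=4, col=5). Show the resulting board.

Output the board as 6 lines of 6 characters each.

Answer: ......
...W..
.BWWBB
.WWW.B
..BW.B
......

Derivation:
Place B at (4,5); scan 8 dirs for brackets.
Dir NW: first cell '.' (not opp) -> no flip
Dir N: opp run (3,5) capped by B -> flip
Dir NE: edge -> no flip
Dir W: first cell '.' (not opp) -> no flip
Dir E: edge -> no flip
Dir SW: first cell '.' (not opp) -> no flip
Dir S: first cell '.' (not opp) -> no flip
Dir SE: edge -> no flip
All flips: (3,5)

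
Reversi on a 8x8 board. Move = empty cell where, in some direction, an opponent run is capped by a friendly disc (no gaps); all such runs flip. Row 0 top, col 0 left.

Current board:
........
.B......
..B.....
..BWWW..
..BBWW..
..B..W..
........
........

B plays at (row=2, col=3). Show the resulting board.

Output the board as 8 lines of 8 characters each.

Answer: ........
.B......
..BB....
..BBWW..
..BBWW..
..B..W..
........
........

Derivation:
Place B at (2,3); scan 8 dirs for brackets.
Dir NW: first cell '.' (not opp) -> no flip
Dir N: first cell '.' (not opp) -> no flip
Dir NE: first cell '.' (not opp) -> no flip
Dir W: first cell 'B' (not opp) -> no flip
Dir E: first cell '.' (not opp) -> no flip
Dir SW: first cell 'B' (not opp) -> no flip
Dir S: opp run (3,3) capped by B -> flip
Dir SE: opp run (3,4) (4,5), next='.' -> no flip
All flips: (3,3)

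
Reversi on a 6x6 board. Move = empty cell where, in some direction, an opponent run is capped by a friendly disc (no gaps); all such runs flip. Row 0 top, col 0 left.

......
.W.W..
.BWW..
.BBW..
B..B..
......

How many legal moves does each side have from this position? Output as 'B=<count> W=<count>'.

Answer: B=7 W=5

Derivation:
-- B to move --
(0,0): no bracket -> illegal
(0,1): flips 1 -> legal
(0,2): no bracket -> illegal
(0,3): flips 3 -> legal
(0,4): flips 2 -> legal
(1,0): no bracket -> illegal
(1,2): flips 1 -> legal
(1,4): flips 1 -> legal
(2,0): no bracket -> illegal
(2,4): flips 2 -> legal
(3,4): flips 1 -> legal
(4,2): no bracket -> illegal
(4,4): no bracket -> illegal
B mobility = 7
-- W to move --
(1,0): no bracket -> illegal
(1,2): no bracket -> illegal
(2,0): flips 1 -> legal
(3,0): flips 2 -> legal
(3,4): no bracket -> illegal
(4,1): flips 3 -> legal
(4,2): flips 1 -> legal
(4,4): no bracket -> illegal
(5,0): no bracket -> illegal
(5,1): no bracket -> illegal
(5,2): no bracket -> illegal
(5,3): flips 1 -> legal
(5,4): no bracket -> illegal
W mobility = 5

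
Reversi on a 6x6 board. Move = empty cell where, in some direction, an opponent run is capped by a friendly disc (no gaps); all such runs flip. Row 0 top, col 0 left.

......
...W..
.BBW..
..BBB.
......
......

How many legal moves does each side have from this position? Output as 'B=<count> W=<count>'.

Answer: B=5 W=5

Derivation:
-- B to move --
(0,2): no bracket -> illegal
(0,3): flips 2 -> legal
(0,4): flips 1 -> legal
(1,2): flips 1 -> legal
(1,4): flips 1 -> legal
(2,4): flips 1 -> legal
B mobility = 5
-- W to move --
(1,0): no bracket -> illegal
(1,1): no bracket -> illegal
(1,2): no bracket -> illegal
(2,0): flips 2 -> legal
(2,4): no bracket -> illegal
(2,5): no bracket -> illegal
(3,0): no bracket -> illegal
(3,1): flips 1 -> legal
(3,5): no bracket -> illegal
(4,1): flips 1 -> legal
(4,2): no bracket -> illegal
(4,3): flips 1 -> legal
(4,4): no bracket -> illegal
(4,5): flips 1 -> legal
W mobility = 5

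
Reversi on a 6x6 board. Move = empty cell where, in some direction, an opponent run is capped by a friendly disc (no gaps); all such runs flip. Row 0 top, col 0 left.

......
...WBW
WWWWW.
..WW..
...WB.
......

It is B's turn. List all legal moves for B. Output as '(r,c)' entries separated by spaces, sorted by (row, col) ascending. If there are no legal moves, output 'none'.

Answer: (1,1) (1,2) (3,4) (4,1) (4,2)

Derivation:
(0,2): no bracket -> illegal
(0,3): no bracket -> illegal
(0,4): no bracket -> illegal
(0,5): no bracket -> illegal
(1,0): no bracket -> illegal
(1,1): flips 2 -> legal
(1,2): flips 1 -> legal
(2,5): no bracket -> illegal
(3,0): no bracket -> illegal
(3,1): no bracket -> illegal
(3,4): flips 1 -> legal
(3,5): no bracket -> illegal
(4,1): flips 2 -> legal
(4,2): flips 1 -> legal
(5,2): no bracket -> illegal
(5,3): no bracket -> illegal
(5,4): no bracket -> illegal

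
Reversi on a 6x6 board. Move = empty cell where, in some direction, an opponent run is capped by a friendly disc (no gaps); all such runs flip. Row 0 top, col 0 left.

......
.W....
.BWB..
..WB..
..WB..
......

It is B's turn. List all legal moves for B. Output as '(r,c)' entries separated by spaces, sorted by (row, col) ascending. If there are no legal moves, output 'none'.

Answer: (0,0) (0,1) (3,1) (4,1) (5,1)

Derivation:
(0,0): flips 2 -> legal
(0,1): flips 1 -> legal
(0,2): no bracket -> illegal
(1,0): no bracket -> illegal
(1,2): no bracket -> illegal
(1,3): no bracket -> illegal
(2,0): no bracket -> illegal
(3,1): flips 1 -> legal
(4,1): flips 2 -> legal
(5,1): flips 1 -> legal
(5,2): no bracket -> illegal
(5,3): no bracket -> illegal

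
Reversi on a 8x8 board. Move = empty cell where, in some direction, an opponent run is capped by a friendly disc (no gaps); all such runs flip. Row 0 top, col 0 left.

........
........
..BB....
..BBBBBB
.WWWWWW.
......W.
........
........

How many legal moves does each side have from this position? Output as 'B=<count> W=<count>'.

-- B to move --
(3,0): no bracket -> illegal
(3,1): no bracket -> illegal
(4,0): no bracket -> illegal
(4,7): no bracket -> illegal
(5,0): flips 1 -> legal
(5,1): flips 1 -> legal
(5,2): flips 2 -> legal
(5,3): flips 2 -> legal
(5,4): flips 3 -> legal
(5,5): flips 3 -> legal
(5,7): flips 1 -> legal
(6,5): no bracket -> illegal
(6,6): flips 2 -> legal
(6,7): flips 2 -> legal
B mobility = 9
-- W to move --
(1,1): flips 2 -> legal
(1,2): flips 4 -> legal
(1,3): flips 2 -> legal
(1,4): flips 2 -> legal
(2,1): flips 1 -> legal
(2,4): flips 3 -> legal
(2,5): flips 2 -> legal
(2,6): flips 2 -> legal
(2,7): flips 1 -> legal
(3,1): no bracket -> illegal
(4,7): no bracket -> illegal
W mobility = 9

Answer: B=9 W=9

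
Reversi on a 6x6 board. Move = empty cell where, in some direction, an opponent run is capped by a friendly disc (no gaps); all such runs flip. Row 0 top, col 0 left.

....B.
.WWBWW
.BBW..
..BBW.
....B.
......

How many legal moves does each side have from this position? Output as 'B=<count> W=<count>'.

Answer: B=8 W=9

Derivation:
-- B to move --
(0,0): flips 1 -> legal
(0,1): flips 1 -> legal
(0,2): flips 1 -> legal
(0,3): flips 1 -> legal
(0,5): flips 2 -> legal
(1,0): flips 2 -> legal
(2,0): no bracket -> illegal
(2,4): flips 3 -> legal
(2,5): no bracket -> illegal
(3,5): flips 1 -> legal
(4,3): no bracket -> illegal
(4,5): no bracket -> illegal
B mobility = 8
-- W to move --
(0,2): no bracket -> illegal
(0,3): flips 1 -> legal
(0,5): no bracket -> illegal
(1,0): no bracket -> illegal
(2,0): flips 2 -> legal
(2,4): no bracket -> illegal
(3,0): flips 1 -> legal
(3,1): flips 3 -> legal
(3,5): no bracket -> illegal
(4,1): flips 1 -> legal
(4,2): flips 2 -> legal
(4,3): flips 1 -> legal
(4,5): no bracket -> illegal
(5,3): no bracket -> illegal
(5,4): flips 1 -> legal
(5,5): flips 3 -> legal
W mobility = 9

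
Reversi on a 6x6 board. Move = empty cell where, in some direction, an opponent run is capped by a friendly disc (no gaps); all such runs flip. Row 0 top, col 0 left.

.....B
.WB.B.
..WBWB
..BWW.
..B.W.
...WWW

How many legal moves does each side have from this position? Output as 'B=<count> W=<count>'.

-- B to move --
(0,0): no bracket -> illegal
(0,1): no bracket -> illegal
(0,2): no bracket -> illegal
(1,0): flips 1 -> legal
(1,3): no bracket -> illegal
(1,5): flips 2 -> legal
(2,0): no bracket -> illegal
(2,1): flips 1 -> legal
(3,1): no bracket -> illegal
(3,5): flips 2 -> legal
(4,3): flips 2 -> legal
(4,5): flips 1 -> legal
(5,2): no bracket -> illegal
B mobility = 6
-- W to move --
(0,1): flips 2 -> legal
(0,2): flips 1 -> legal
(0,3): no bracket -> illegal
(0,4): flips 1 -> legal
(1,3): flips 2 -> legal
(1,5): no bracket -> illegal
(2,1): no bracket -> illegal
(3,1): flips 2 -> legal
(3,5): no bracket -> illegal
(4,1): no bracket -> illegal
(4,3): no bracket -> illegal
(5,1): flips 1 -> legal
(5,2): flips 2 -> legal
W mobility = 7

Answer: B=6 W=7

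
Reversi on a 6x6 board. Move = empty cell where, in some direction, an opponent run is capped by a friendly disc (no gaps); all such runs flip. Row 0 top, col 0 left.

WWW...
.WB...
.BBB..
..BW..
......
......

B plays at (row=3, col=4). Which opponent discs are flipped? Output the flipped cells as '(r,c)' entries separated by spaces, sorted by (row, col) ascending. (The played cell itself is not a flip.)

Dir NW: first cell 'B' (not opp) -> no flip
Dir N: first cell '.' (not opp) -> no flip
Dir NE: first cell '.' (not opp) -> no flip
Dir W: opp run (3,3) capped by B -> flip
Dir E: first cell '.' (not opp) -> no flip
Dir SW: first cell '.' (not opp) -> no flip
Dir S: first cell '.' (not opp) -> no flip
Dir SE: first cell '.' (not opp) -> no flip

Answer: (3,3)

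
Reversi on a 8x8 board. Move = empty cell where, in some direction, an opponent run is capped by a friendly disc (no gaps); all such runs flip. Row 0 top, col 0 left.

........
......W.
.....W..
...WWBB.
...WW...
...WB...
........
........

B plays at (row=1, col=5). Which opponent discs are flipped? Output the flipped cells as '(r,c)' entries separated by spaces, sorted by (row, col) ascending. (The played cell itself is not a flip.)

Dir NW: first cell '.' (not opp) -> no flip
Dir N: first cell '.' (not opp) -> no flip
Dir NE: first cell '.' (not opp) -> no flip
Dir W: first cell '.' (not opp) -> no flip
Dir E: opp run (1,6), next='.' -> no flip
Dir SW: first cell '.' (not opp) -> no flip
Dir S: opp run (2,5) capped by B -> flip
Dir SE: first cell '.' (not opp) -> no flip

Answer: (2,5)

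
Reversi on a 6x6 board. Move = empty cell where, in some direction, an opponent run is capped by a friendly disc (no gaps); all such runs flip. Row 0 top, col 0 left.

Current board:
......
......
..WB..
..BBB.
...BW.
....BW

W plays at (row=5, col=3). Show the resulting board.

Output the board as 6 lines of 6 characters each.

Answer: ......
......
..WB..
..BBB.
...BW.
...WWW

Derivation:
Place W at (5,3); scan 8 dirs for brackets.
Dir NW: first cell '.' (not opp) -> no flip
Dir N: opp run (4,3) (3,3) (2,3), next='.' -> no flip
Dir NE: first cell 'W' (not opp) -> no flip
Dir W: first cell '.' (not opp) -> no flip
Dir E: opp run (5,4) capped by W -> flip
Dir SW: edge -> no flip
Dir S: edge -> no flip
Dir SE: edge -> no flip
All flips: (5,4)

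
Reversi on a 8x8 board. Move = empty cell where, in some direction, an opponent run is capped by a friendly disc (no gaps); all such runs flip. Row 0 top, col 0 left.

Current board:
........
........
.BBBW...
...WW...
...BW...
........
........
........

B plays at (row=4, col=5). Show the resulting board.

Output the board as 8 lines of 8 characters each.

Answer: ........
........
.BBBW...
...WB...
...BBB..
........
........
........

Derivation:
Place B at (4,5); scan 8 dirs for brackets.
Dir NW: opp run (3,4) capped by B -> flip
Dir N: first cell '.' (not opp) -> no flip
Dir NE: first cell '.' (not opp) -> no flip
Dir W: opp run (4,4) capped by B -> flip
Dir E: first cell '.' (not opp) -> no flip
Dir SW: first cell '.' (not opp) -> no flip
Dir S: first cell '.' (not opp) -> no flip
Dir SE: first cell '.' (not opp) -> no flip
All flips: (3,4) (4,4)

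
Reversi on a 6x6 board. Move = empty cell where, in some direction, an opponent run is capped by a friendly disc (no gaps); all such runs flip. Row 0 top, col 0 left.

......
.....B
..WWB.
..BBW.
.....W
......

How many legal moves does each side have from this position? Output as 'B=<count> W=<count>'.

-- B to move --
(1,1): flips 1 -> legal
(1,2): flips 1 -> legal
(1,3): flips 1 -> legal
(1,4): flips 1 -> legal
(2,1): flips 2 -> legal
(2,5): no bracket -> illegal
(3,1): no bracket -> illegal
(3,5): flips 1 -> legal
(4,3): no bracket -> illegal
(4,4): flips 1 -> legal
(5,4): no bracket -> illegal
(5,5): no bracket -> illegal
B mobility = 7
-- W to move --
(0,4): no bracket -> illegal
(0,5): no bracket -> illegal
(1,3): no bracket -> illegal
(1,4): flips 1 -> legal
(2,1): no bracket -> illegal
(2,5): flips 1 -> legal
(3,1): flips 2 -> legal
(3,5): no bracket -> illegal
(4,1): flips 1 -> legal
(4,2): flips 1 -> legal
(4,3): flips 1 -> legal
(4,4): flips 1 -> legal
W mobility = 7

Answer: B=7 W=7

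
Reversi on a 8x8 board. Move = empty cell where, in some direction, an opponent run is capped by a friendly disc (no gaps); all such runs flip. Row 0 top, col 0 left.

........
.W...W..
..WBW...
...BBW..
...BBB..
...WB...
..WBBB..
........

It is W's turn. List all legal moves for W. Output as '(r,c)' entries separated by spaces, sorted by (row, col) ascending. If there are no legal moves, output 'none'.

Answer: (1,3) (3,2) (4,2) (5,5) (6,6) (7,3) (7,4) (7,5)

Derivation:
(1,2): no bracket -> illegal
(1,3): flips 3 -> legal
(1,4): no bracket -> illegal
(2,5): no bracket -> illegal
(3,2): flips 2 -> legal
(3,6): no bracket -> illegal
(4,2): flips 1 -> legal
(4,6): no bracket -> illegal
(5,2): no bracket -> illegal
(5,5): flips 4 -> legal
(5,6): no bracket -> illegal
(6,6): flips 3 -> legal
(7,2): no bracket -> illegal
(7,3): flips 1 -> legal
(7,4): flips 4 -> legal
(7,5): flips 1 -> legal
(7,6): no bracket -> illegal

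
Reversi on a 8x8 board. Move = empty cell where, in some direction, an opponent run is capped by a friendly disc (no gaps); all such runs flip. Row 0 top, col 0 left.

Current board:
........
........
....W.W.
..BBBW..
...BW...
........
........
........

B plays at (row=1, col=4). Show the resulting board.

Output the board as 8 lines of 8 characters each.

Place B at (1,4); scan 8 dirs for brackets.
Dir NW: first cell '.' (not opp) -> no flip
Dir N: first cell '.' (not opp) -> no flip
Dir NE: first cell '.' (not opp) -> no flip
Dir W: first cell '.' (not opp) -> no flip
Dir E: first cell '.' (not opp) -> no flip
Dir SW: first cell '.' (not opp) -> no flip
Dir S: opp run (2,4) capped by B -> flip
Dir SE: first cell '.' (not opp) -> no flip
All flips: (2,4)

Answer: ........
....B...
....B.W.
..BBBW..
...BW...
........
........
........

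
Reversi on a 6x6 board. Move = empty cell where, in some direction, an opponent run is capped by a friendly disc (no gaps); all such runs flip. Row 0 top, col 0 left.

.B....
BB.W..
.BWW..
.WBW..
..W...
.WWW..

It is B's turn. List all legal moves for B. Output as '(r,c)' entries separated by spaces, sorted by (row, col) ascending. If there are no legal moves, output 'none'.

Answer: (1,2) (1,4) (2,4) (3,0) (3,4) (4,1) (4,4)

Derivation:
(0,2): no bracket -> illegal
(0,3): no bracket -> illegal
(0,4): no bracket -> illegal
(1,2): flips 1 -> legal
(1,4): flips 1 -> legal
(2,0): no bracket -> illegal
(2,4): flips 2 -> legal
(3,0): flips 1 -> legal
(3,4): flips 1 -> legal
(4,0): no bracket -> illegal
(4,1): flips 1 -> legal
(4,3): no bracket -> illegal
(4,4): flips 2 -> legal
(5,0): no bracket -> illegal
(5,4): no bracket -> illegal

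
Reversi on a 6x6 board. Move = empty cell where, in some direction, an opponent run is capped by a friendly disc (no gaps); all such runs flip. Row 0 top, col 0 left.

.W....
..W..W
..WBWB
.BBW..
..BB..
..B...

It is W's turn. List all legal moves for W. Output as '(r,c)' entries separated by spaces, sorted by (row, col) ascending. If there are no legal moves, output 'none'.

(1,3): flips 1 -> legal
(1,4): no bracket -> illegal
(2,0): no bracket -> illegal
(2,1): no bracket -> illegal
(3,0): flips 2 -> legal
(3,4): flips 1 -> legal
(3,5): flips 1 -> legal
(4,0): flips 1 -> legal
(4,1): no bracket -> illegal
(4,4): no bracket -> illegal
(5,1): flips 1 -> legal
(5,3): flips 1 -> legal
(5,4): no bracket -> illegal

Answer: (1,3) (3,0) (3,4) (3,5) (4,0) (5,1) (5,3)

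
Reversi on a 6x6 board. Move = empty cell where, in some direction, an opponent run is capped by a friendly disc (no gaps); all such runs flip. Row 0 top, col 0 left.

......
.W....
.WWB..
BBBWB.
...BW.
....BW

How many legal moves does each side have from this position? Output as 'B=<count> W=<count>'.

Answer: B=6 W=7

Derivation:
-- B to move --
(0,0): no bracket -> illegal
(0,1): flips 2 -> legal
(0,2): no bracket -> illegal
(1,0): flips 1 -> legal
(1,2): flips 2 -> legal
(1,3): flips 1 -> legal
(2,0): flips 2 -> legal
(2,4): no bracket -> illegal
(3,5): no bracket -> illegal
(4,2): no bracket -> illegal
(4,5): flips 1 -> legal
(5,3): no bracket -> illegal
B mobility = 6
-- W to move --
(1,2): no bracket -> illegal
(1,3): flips 1 -> legal
(1,4): no bracket -> illegal
(2,0): no bracket -> illegal
(2,4): flips 2 -> legal
(2,5): no bracket -> illegal
(3,5): flips 1 -> legal
(4,0): flips 1 -> legal
(4,1): flips 1 -> legal
(4,2): flips 2 -> legal
(4,5): no bracket -> illegal
(5,2): no bracket -> illegal
(5,3): flips 2 -> legal
W mobility = 7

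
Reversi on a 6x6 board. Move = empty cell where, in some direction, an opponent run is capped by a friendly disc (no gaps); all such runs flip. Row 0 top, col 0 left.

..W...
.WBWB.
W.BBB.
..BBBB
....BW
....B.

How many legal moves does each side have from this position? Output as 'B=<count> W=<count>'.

-- B to move --
(0,0): flips 1 -> legal
(0,1): no bracket -> illegal
(0,3): flips 1 -> legal
(0,4): flips 1 -> legal
(1,0): flips 1 -> legal
(2,1): no bracket -> illegal
(3,0): no bracket -> illegal
(3,1): no bracket -> illegal
(5,5): flips 1 -> legal
B mobility = 5
-- W to move --
(0,1): flips 3 -> legal
(0,3): no bracket -> illegal
(0,4): no bracket -> illegal
(0,5): no bracket -> illegal
(1,5): flips 1 -> legal
(2,1): no bracket -> illegal
(2,5): flips 1 -> legal
(3,1): flips 1 -> legal
(4,1): no bracket -> illegal
(4,2): flips 3 -> legal
(4,3): flips 3 -> legal
(5,3): no bracket -> illegal
(5,5): flips 3 -> legal
W mobility = 7

Answer: B=5 W=7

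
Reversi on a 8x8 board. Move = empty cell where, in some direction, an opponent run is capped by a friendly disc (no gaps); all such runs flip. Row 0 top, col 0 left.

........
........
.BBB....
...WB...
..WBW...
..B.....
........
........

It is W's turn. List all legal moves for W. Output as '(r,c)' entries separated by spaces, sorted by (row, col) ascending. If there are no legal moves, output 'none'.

Answer: (1,1) (1,3) (2,4) (3,5) (5,3) (6,2)

Derivation:
(1,0): no bracket -> illegal
(1,1): flips 1 -> legal
(1,2): no bracket -> illegal
(1,3): flips 1 -> legal
(1,4): no bracket -> illegal
(2,0): no bracket -> illegal
(2,4): flips 1 -> legal
(2,5): no bracket -> illegal
(3,0): no bracket -> illegal
(3,1): no bracket -> illegal
(3,2): no bracket -> illegal
(3,5): flips 1 -> legal
(4,1): no bracket -> illegal
(4,5): no bracket -> illegal
(5,1): no bracket -> illegal
(5,3): flips 1 -> legal
(5,4): no bracket -> illegal
(6,1): no bracket -> illegal
(6,2): flips 1 -> legal
(6,3): no bracket -> illegal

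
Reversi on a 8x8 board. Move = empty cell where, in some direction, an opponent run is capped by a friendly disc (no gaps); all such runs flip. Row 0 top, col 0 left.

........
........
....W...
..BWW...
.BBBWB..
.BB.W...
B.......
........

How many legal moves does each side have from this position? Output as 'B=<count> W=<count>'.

Answer: B=6 W=8

Derivation:
-- B to move --
(1,3): no bracket -> illegal
(1,4): no bracket -> illegal
(1,5): flips 2 -> legal
(2,2): no bracket -> illegal
(2,3): flips 2 -> legal
(2,5): flips 1 -> legal
(3,5): flips 2 -> legal
(5,3): no bracket -> illegal
(5,5): no bracket -> illegal
(6,3): flips 1 -> legal
(6,4): no bracket -> illegal
(6,5): flips 1 -> legal
B mobility = 6
-- W to move --
(2,1): flips 2 -> legal
(2,2): no bracket -> illegal
(2,3): no bracket -> illegal
(3,0): no bracket -> illegal
(3,1): flips 1 -> legal
(3,5): no bracket -> illegal
(3,6): flips 1 -> legal
(4,0): flips 3 -> legal
(4,6): flips 1 -> legal
(5,0): no bracket -> illegal
(5,3): flips 1 -> legal
(5,5): no bracket -> illegal
(5,6): flips 1 -> legal
(6,1): flips 2 -> legal
(6,2): no bracket -> illegal
(6,3): no bracket -> illegal
(7,0): no bracket -> illegal
(7,1): no bracket -> illegal
W mobility = 8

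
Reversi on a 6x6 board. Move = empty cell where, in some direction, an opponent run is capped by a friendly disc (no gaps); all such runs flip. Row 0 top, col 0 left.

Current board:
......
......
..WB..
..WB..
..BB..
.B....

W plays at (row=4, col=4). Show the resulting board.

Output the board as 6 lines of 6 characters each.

Answer: ......
......
..WB..
..WW..
..BBW.
.B....

Derivation:
Place W at (4,4); scan 8 dirs for brackets.
Dir NW: opp run (3,3) capped by W -> flip
Dir N: first cell '.' (not opp) -> no flip
Dir NE: first cell '.' (not opp) -> no flip
Dir W: opp run (4,3) (4,2), next='.' -> no flip
Dir E: first cell '.' (not opp) -> no flip
Dir SW: first cell '.' (not opp) -> no flip
Dir S: first cell '.' (not opp) -> no flip
Dir SE: first cell '.' (not opp) -> no flip
All flips: (3,3)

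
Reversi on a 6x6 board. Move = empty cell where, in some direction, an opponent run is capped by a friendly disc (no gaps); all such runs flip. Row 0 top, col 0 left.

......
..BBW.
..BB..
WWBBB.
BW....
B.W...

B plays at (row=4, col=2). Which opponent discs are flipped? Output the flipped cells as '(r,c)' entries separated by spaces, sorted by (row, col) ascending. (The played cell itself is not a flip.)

Dir NW: opp run (3,1), next='.' -> no flip
Dir N: first cell 'B' (not opp) -> no flip
Dir NE: first cell 'B' (not opp) -> no flip
Dir W: opp run (4,1) capped by B -> flip
Dir E: first cell '.' (not opp) -> no flip
Dir SW: first cell '.' (not opp) -> no flip
Dir S: opp run (5,2), next=edge -> no flip
Dir SE: first cell '.' (not opp) -> no flip

Answer: (4,1)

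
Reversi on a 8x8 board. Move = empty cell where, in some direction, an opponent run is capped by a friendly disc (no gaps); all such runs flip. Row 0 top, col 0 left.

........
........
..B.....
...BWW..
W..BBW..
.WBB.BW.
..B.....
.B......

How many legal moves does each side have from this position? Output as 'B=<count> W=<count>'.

-- B to move --
(2,3): no bracket -> illegal
(2,4): flips 1 -> legal
(2,5): flips 3 -> legal
(2,6): flips 1 -> legal
(3,0): no bracket -> illegal
(3,1): no bracket -> illegal
(3,6): flips 2 -> legal
(4,1): no bracket -> illegal
(4,2): no bracket -> illegal
(4,6): flips 1 -> legal
(4,7): no bracket -> illegal
(5,0): flips 1 -> legal
(5,4): no bracket -> illegal
(5,7): flips 1 -> legal
(6,0): no bracket -> illegal
(6,1): no bracket -> illegal
(6,5): no bracket -> illegal
(6,6): no bracket -> illegal
(6,7): no bracket -> illegal
B mobility = 7
-- W to move --
(1,1): no bracket -> illegal
(1,2): no bracket -> illegal
(1,3): no bracket -> illegal
(2,1): no bracket -> illegal
(2,3): no bracket -> illegal
(2,4): no bracket -> illegal
(3,1): no bracket -> illegal
(3,2): flips 1 -> legal
(4,1): no bracket -> illegal
(4,2): flips 2 -> legal
(4,6): no bracket -> illegal
(5,4): flips 4 -> legal
(6,0): no bracket -> illegal
(6,1): flips 2 -> legal
(6,3): no bracket -> illegal
(6,4): no bracket -> illegal
(6,5): flips 1 -> legal
(6,6): no bracket -> illegal
(7,0): no bracket -> illegal
(7,2): no bracket -> illegal
(7,3): flips 1 -> legal
W mobility = 6

Answer: B=7 W=6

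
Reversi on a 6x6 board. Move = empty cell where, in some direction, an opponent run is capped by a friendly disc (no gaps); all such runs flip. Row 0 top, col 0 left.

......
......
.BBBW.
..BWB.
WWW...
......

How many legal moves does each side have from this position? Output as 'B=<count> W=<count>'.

Answer: B=6 W=8

Derivation:
-- B to move --
(1,3): no bracket -> illegal
(1,4): flips 1 -> legal
(1,5): no bracket -> illegal
(2,5): flips 1 -> legal
(3,0): no bracket -> illegal
(3,1): no bracket -> illegal
(3,5): no bracket -> illegal
(4,3): flips 1 -> legal
(4,4): flips 1 -> legal
(5,0): flips 1 -> legal
(5,1): no bracket -> illegal
(5,2): flips 1 -> legal
(5,3): no bracket -> illegal
B mobility = 6
-- W to move --
(1,0): no bracket -> illegal
(1,1): flips 1 -> legal
(1,2): flips 2 -> legal
(1,3): flips 1 -> legal
(1,4): flips 2 -> legal
(2,0): flips 3 -> legal
(2,5): no bracket -> illegal
(3,0): no bracket -> illegal
(3,1): flips 1 -> legal
(3,5): flips 1 -> legal
(4,3): no bracket -> illegal
(4,4): flips 1 -> legal
(4,5): no bracket -> illegal
W mobility = 8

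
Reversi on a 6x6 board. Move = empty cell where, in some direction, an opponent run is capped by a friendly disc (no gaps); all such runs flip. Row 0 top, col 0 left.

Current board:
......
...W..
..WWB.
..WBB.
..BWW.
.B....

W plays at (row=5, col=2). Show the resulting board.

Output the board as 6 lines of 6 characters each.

Answer: ......
...W..
..WWB.
..WBB.
..WWW.
.BW...

Derivation:
Place W at (5,2); scan 8 dirs for brackets.
Dir NW: first cell '.' (not opp) -> no flip
Dir N: opp run (4,2) capped by W -> flip
Dir NE: first cell 'W' (not opp) -> no flip
Dir W: opp run (5,1), next='.' -> no flip
Dir E: first cell '.' (not opp) -> no flip
Dir SW: edge -> no flip
Dir S: edge -> no flip
Dir SE: edge -> no flip
All flips: (4,2)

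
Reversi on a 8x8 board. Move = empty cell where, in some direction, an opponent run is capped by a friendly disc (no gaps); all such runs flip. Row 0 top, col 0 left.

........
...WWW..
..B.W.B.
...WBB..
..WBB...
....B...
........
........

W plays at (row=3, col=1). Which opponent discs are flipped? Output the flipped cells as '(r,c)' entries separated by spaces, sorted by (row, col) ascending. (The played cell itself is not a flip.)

Dir NW: first cell '.' (not opp) -> no flip
Dir N: first cell '.' (not opp) -> no flip
Dir NE: opp run (2,2) capped by W -> flip
Dir W: first cell '.' (not opp) -> no flip
Dir E: first cell '.' (not opp) -> no flip
Dir SW: first cell '.' (not opp) -> no flip
Dir S: first cell '.' (not opp) -> no flip
Dir SE: first cell 'W' (not opp) -> no flip

Answer: (2,2)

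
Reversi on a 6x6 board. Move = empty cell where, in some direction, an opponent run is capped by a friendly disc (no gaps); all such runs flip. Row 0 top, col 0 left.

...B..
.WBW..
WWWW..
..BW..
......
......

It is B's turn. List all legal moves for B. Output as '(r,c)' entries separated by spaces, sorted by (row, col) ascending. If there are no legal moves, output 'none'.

Answer: (1,0) (1,4) (3,0) (3,4) (4,3)

Derivation:
(0,0): no bracket -> illegal
(0,1): no bracket -> illegal
(0,2): no bracket -> illegal
(0,4): no bracket -> illegal
(1,0): flips 2 -> legal
(1,4): flips 2 -> legal
(2,4): no bracket -> illegal
(3,0): flips 1 -> legal
(3,1): no bracket -> illegal
(3,4): flips 2 -> legal
(4,2): no bracket -> illegal
(4,3): flips 3 -> legal
(4,4): no bracket -> illegal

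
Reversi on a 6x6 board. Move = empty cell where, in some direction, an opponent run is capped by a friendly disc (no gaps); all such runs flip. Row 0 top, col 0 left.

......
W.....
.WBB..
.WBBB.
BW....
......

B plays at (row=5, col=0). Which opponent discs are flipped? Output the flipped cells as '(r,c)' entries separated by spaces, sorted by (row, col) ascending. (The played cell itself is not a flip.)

Answer: (4,1)

Derivation:
Dir NW: edge -> no flip
Dir N: first cell 'B' (not opp) -> no flip
Dir NE: opp run (4,1) capped by B -> flip
Dir W: edge -> no flip
Dir E: first cell '.' (not opp) -> no flip
Dir SW: edge -> no flip
Dir S: edge -> no flip
Dir SE: edge -> no flip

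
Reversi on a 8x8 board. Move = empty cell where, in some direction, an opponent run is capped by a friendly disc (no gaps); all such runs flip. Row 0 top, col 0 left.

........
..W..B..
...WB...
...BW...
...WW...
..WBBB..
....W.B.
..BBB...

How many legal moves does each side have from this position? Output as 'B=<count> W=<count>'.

Answer: B=6 W=11

Derivation:
-- B to move --
(0,1): no bracket -> illegal
(0,2): no bracket -> illegal
(0,3): no bracket -> illegal
(1,1): no bracket -> illegal
(1,3): flips 1 -> legal
(1,4): no bracket -> illegal
(2,1): no bracket -> illegal
(2,2): flips 1 -> legal
(2,5): no bracket -> illegal
(3,2): flips 1 -> legal
(3,5): flips 2 -> legal
(4,1): no bracket -> illegal
(4,2): no bracket -> illegal
(4,5): no bracket -> illegal
(5,1): flips 1 -> legal
(6,1): no bracket -> illegal
(6,2): no bracket -> illegal
(6,3): no bracket -> illegal
(6,5): no bracket -> illegal
(7,5): flips 1 -> legal
B mobility = 6
-- W to move --
(0,4): no bracket -> illegal
(0,5): no bracket -> illegal
(0,6): no bracket -> illegal
(1,3): no bracket -> illegal
(1,4): flips 1 -> legal
(1,6): no bracket -> illegal
(2,2): flips 1 -> legal
(2,5): flips 1 -> legal
(2,6): no bracket -> illegal
(3,2): flips 1 -> legal
(3,5): no bracket -> illegal
(4,2): flips 1 -> legal
(4,5): no bracket -> illegal
(4,6): flips 1 -> legal
(5,6): flips 3 -> legal
(5,7): no bracket -> illegal
(6,1): no bracket -> illegal
(6,2): flips 1 -> legal
(6,3): flips 1 -> legal
(6,5): flips 1 -> legal
(6,7): no bracket -> illegal
(7,1): no bracket -> illegal
(7,5): no bracket -> illegal
(7,6): no bracket -> illegal
(7,7): flips 2 -> legal
W mobility = 11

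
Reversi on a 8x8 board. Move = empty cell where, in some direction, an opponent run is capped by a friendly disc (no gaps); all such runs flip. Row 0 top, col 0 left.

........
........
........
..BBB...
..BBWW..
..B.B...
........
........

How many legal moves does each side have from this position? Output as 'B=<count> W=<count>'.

Answer: B=4 W=6

Derivation:
-- B to move --
(3,5): no bracket -> illegal
(3,6): flips 1 -> legal
(4,6): flips 2 -> legal
(5,3): no bracket -> illegal
(5,5): flips 1 -> legal
(5,6): flips 1 -> legal
B mobility = 4
-- W to move --
(2,1): no bracket -> illegal
(2,2): flips 1 -> legal
(2,3): flips 1 -> legal
(2,4): flips 1 -> legal
(2,5): no bracket -> illegal
(3,1): no bracket -> illegal
(3,5): no bracket -> illegal
(4,1): flips 2 -> legal
(5,1): no bracket -> illegal
(5,3): no bracket -> illegal
(5,5): no bracket -> illegal
(6,1): no bracket -> illegal
(6,2): no bracket -> illegal
(6,3): flips 1 -> legal
(6,4): flips 1 -> legal
(6,5): no bracket -> illegal
W mobility = 6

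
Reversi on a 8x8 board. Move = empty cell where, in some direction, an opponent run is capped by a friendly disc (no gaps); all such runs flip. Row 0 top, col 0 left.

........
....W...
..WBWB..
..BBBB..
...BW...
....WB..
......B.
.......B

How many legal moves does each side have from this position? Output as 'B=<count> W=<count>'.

Answer: B=12 W=7

Derivation:
-- B to move --
(0,3): flips 1 -> legal
(0,4): flips 2 -> legal
(0,5): flips 1 -> legal
(1,1): flips 1 -> legal
(1,2): flips 1 -> legal
(1,3): flips 1 -> legal
(1,5): flips 1 -> legal
(2,1): flips 1 -> legal
(3,1): no bracket -> illegal
(4,5): flips 1 -> legal
(5,3): flips 2 -> legal
(6,3): no bracket -> illegal
(6,4): flips 2 -> legal
(6,5): flips 1 -> legal
B mobility = 12
-- W to move --
(1,2): no bracket -> illegal
(1,3): no bracket -> illegal
(1,5): no bracket -> illegal
(1,6): no bracket -> illegal
(2,1): flips 2 -> legal
(2,6): flips 2 -> legal
(3,1): no bracket -> illegal
(3,6): flips 1 -> legal
(4,1): flips 2 -> legal
(4,2): flips 3 -> legal
(4,5): no bracket -> illegal
(4,6): flips 1 -> legal
(5,2): no bracket -> illegal
(5,3): no bracket -> illegal
(5,6): flips 1 -> legal
(5,7): no bracket -> illegal
(6,4): no bracket -> illegal
(6,5): no bracket -> illegal
(6,7): no bracket -> illegal
(7,5): no bracket -> illegal
(7,6): no bracket -> illegal
W mobility = 7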